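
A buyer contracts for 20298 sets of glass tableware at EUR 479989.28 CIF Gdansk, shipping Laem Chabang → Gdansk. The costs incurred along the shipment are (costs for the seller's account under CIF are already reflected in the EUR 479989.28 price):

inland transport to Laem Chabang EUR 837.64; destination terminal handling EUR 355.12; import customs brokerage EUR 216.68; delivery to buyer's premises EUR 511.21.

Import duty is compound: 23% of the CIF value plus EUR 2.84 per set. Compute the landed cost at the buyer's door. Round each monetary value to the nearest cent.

Total landed cost: EUR 649116.14

CIF: the seller pays costs through ocean freight and marine insurance to the destination port.
Already in the invoice (seller's account under CIF): inland to port — exclude.
The CIF price already equals the CIF value: 479989.28
Ad valorem component: 479989.28 × 23% = 110397.53
Specific component: 20298 × 2.84 = 57646.32
Import duty = 110397.53 + 57646.32 = 168043.85
Buyer bears: destination terminal 355.12 + brokerage 216.68 + delivery 511.21 + duty 168043.85 = 169126.86
Landed cost = invoice 479989.28 + 169126.86 = 649116.14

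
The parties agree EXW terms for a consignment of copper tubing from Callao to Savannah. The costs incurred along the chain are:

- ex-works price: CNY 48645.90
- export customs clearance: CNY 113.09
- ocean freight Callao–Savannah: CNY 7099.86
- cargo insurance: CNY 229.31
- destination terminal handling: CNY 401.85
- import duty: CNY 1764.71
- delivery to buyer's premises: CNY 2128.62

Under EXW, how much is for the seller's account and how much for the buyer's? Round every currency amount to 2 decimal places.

EXW: the seller makes goods available at their premises; the buyer bears all onward costs.
Seller's account: goods 48645.90 = 48645.90
Buyer's account: export clearance 113.09 + freight 7099.86 + insurance 229.31 + destination terminal 401.85 + duty 1764.71 + delivery 2128.62 = 11737.44

Seller: CNY 48645.90; buyer: CNY 11737.44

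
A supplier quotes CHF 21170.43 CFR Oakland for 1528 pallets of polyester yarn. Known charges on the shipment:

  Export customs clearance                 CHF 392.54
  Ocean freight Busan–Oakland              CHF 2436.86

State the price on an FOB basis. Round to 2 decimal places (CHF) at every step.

Not relevant to the conversion: export clearance — on the seller under both CFR and FOB; already in the CFR price and stays in the FOB price.
From CFR to FOB, the seller no longer bears: freight.
FOB price = 21170.43 − 2436.86 = 18733.57

FOB price: CHF 18733.57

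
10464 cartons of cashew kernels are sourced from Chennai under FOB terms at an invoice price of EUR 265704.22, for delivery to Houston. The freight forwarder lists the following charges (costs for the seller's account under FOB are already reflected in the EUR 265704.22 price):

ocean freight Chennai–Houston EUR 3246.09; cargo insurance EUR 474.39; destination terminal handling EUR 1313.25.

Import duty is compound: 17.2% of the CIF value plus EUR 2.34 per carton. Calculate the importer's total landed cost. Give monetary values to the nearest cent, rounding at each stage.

Total landed cost: EUR 341564.76

FOB: the seller bears costs until goods are on board at the origin port; the buyer bears freight, insurance and all costs thereafter.
CIF value = FOB price + freight + insurance = 265704.22 + 3246.09 + 474.39 = 269424.70
Ad valorem component: 269424.70 × 17.2% = 46341.05
Specific component: 10464 × 2.34 = 24485.76
Import duty = 46341.05 + 24485.76 = 70826.81
Buyer bears: freight 3246.09 + insurance 474.39 + destination terminal 1313.25 + duty 70826.81 = 75860.54
Landed cost = invoice 265704.22 + 75860.54 = 341564.76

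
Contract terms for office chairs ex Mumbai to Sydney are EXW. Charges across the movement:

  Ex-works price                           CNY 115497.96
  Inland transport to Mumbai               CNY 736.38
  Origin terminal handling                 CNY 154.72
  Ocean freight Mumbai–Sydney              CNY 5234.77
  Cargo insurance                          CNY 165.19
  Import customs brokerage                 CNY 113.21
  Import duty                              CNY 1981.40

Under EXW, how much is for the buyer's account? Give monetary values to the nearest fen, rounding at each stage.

EXW: the seller makes goods available at their premises; the buyer bears all onward costs.
Seller's account: goods 115497.96 = 115497.96
Buyer's account: inland to port 736.38 + origin terminal 154.72 + freight 5234.77 + insurance 165.19 + brokerage 113.21 + duty 1981.40 = 8385.67

Buyer's account: CNY 8385.67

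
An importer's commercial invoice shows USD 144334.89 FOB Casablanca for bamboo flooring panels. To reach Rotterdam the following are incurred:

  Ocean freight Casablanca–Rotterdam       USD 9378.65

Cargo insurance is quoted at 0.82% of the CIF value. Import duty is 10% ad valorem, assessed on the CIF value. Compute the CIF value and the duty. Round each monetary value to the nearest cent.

CIF value: USD 154984.41; import duty: USD 15498.44

Let C be the CIF value. C = FOB price + freight + 0.82% × C
C − 0.82% × C = 144334.89 + 9378.65
0.9918 × C = 153713.54
C = 153713.54 / 0.9918 = 154984.41
Insurance premium = 0.82% × 154984.41 = 1270.87
Import duty = 154984.41 × 10% = 15498.44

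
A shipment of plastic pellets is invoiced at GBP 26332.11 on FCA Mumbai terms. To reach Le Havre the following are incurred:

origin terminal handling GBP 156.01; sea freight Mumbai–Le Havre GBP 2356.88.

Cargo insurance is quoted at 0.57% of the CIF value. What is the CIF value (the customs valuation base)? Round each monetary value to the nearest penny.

Let C be the CIF value. C = FCA price + pre-shipment costs + freight + 0.57% × C
C − 0.57% × C = 26332.11 + 156.01 + 2356.88
0.9943 × C = 28845.00
C = 28845.00 / 0.9943 = 29010.36
Insurance premium = 0.57% × 29010.36 = 165.36

CIF value: GBP 29010.36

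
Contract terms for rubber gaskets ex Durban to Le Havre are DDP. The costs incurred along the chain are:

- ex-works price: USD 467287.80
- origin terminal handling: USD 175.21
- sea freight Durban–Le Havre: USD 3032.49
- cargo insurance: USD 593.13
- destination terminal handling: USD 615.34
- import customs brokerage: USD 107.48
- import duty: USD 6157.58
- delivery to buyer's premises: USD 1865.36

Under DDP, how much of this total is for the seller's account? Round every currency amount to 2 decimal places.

DDP: the seller bears all costs including import duty.
Seller's account: goods 467287.80 + origin terminal 175.21 + freight 3032.49 + insurance 593.13 + destination terminal 615.34 + brokerage 107.48 + duty 6157.58 + delivery 1865.36 = 479834.39
Buyer's account: 0.00

Seller's account: USD 479834.39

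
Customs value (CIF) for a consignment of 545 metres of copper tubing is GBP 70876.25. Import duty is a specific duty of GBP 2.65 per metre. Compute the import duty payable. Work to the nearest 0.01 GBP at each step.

Import duty = 545 × 2.65 = 1444.25

Import duty: GBP 1444.25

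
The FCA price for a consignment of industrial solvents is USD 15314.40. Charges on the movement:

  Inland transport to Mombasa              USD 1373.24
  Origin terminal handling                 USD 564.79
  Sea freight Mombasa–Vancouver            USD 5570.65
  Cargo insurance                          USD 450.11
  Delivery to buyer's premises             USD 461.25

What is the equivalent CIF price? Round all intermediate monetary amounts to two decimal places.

CIF price: USD 21899.95

Not relevant to the conversion: inland to port — on the seller under both FCA and CIF; already in the FCA price and stays in the CIF price. delivery — on the buyer under both terms; not part of either seller's price.
From FCA to CIF, the seller additionally bears: origin terminal, freight, insurance.
CIF price = 15314.40 + 564.79 + 5570.65 + 450.11 = 21899.95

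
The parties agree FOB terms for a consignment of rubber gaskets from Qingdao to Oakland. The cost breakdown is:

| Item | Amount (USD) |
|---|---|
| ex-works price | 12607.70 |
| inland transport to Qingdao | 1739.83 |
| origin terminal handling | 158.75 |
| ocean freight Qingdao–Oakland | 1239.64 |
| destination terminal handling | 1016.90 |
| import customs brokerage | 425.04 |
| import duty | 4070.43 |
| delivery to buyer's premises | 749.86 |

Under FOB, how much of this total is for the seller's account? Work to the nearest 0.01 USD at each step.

Seller's account: USD 14506.28

FOB: the seller bears costs until goods are on board at the origin port; the buyer bears freight, insurance and all costs thereafter.
Seller's account: goods 12607.70 + inland to port 1739.83 + origin terminal 158.75 = 14506.28
Buyer's account: freight 1239.64 + destination terminal 1016.90 + brokerage 425.04 + duty 4070.43 + delivery 749.86 = 7501.87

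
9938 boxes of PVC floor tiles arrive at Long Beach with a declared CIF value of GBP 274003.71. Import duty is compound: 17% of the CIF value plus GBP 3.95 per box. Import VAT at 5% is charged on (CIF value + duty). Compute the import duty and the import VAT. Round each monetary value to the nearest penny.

Ad valorem component: 274003.71 × 17% = 46580.63
Specific component: 9938 × 3.95 = 39255.10
Import duty = 46580.63 + 39255.10 = 85835.73
VAT base = CIF + duty = 274003.71 + 85835.73 = 359839.44
Import VAT = 359839.44 × 5% = 17991.97

Import duty: GBP 85835.73; import VAT: GBP 17991.97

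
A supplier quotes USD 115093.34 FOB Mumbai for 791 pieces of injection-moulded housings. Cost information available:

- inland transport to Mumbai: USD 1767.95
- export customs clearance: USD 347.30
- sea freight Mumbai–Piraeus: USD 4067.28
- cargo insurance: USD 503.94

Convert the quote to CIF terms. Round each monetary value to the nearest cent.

Not relevant to the conversion: inland to port, export clearance — on the seller under both FOB and CIF; already in the FOB price and stays in the CIF price.
From FOB to CIF, the seller additionally bears: freight, insurance.
CIF price = 115093.34 + 4067.28 + 503.94 = 119664.56

CIF price: USD 119664.56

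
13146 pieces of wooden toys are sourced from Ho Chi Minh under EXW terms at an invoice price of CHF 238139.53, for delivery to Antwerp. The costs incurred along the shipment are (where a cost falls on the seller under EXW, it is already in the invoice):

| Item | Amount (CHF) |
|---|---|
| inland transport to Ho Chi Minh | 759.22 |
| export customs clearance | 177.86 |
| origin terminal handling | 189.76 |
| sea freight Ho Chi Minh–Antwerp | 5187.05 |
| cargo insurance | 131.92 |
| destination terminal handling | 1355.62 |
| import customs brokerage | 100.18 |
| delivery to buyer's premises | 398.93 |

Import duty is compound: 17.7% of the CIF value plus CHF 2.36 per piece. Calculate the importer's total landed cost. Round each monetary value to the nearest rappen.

Total landed cost: CHF 320756.24

EXW: the seller makes goods available at their premises; the buyer bears all onward costs.
CIF value = EXW price + inland to port + export clearance + origin terminal + freight + insurance = 238139.53 + 759.22 + 177.86 + 189.76 + 5187.05 + 131.92 = 244585.34
Ad valorem component: 244585.34 × 17.7% = 43291.61
Specific component: 13146 × 2.36 = 31024.56
Import duty = 43291.61 + 31024.56 = 74316.17
Buyer bears: inland to port 759.22 + export clearance 177.86 + origin terminal 189.76 + freight 5187.05 + insurance 131.92 + destination terminal 1355.62 + brokerage 100.18 + delivery 398.93 + duty 74316.17 = 82616.71
Landed cost = invoice 238139.53 + 82616.71 = 320756.24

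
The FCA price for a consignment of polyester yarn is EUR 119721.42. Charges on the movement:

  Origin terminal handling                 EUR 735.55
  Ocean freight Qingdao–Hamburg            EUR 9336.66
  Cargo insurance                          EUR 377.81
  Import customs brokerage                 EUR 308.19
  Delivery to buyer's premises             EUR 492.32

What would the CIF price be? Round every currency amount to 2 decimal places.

CIF price: EUR 130171.44

Not relevant to the conversion: brokerage, delivery — on the buyer under both terms; not part of either seller's price.
From FCA to CIF, the seller additionally bears: origin terminal, freight, insurance.
CIF price = 119721.42 + 735.55 + 9336.66 + 377.81 = 130171.44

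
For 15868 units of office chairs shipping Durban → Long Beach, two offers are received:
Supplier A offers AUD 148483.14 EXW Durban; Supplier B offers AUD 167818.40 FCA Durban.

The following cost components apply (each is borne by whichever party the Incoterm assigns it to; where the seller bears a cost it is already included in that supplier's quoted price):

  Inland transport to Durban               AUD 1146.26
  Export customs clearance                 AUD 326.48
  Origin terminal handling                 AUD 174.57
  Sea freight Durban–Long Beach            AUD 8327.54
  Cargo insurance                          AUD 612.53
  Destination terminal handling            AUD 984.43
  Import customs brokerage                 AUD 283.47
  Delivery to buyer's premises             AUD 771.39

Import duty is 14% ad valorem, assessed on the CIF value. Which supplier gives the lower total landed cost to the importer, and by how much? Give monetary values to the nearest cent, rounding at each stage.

Supplier A is cheaper by AUD 20363.28

Supplier A (EXW):
CIF value = EXW price + inland to port + export clearance + origin terminal + freight + insurance = 148483.14 + 1146.26 + 326.48 + 174.57 + 8327.54 + 612.53 = 159070.52
Import duty = 159070.52 × 14% = 22269.87
Buyer bears (A): 1146.26 + 326.48 + 174.57 + 8327.54 + 612.53 + 984.43 + 283.47 + 771.39 = 12626.67
Landed cost (A) = invoice 148483.14 + 12626.67 + duty 22269.87 = 183379.68
Supplier B (FCA):
CIF value = FCA price + origin terminal + freight + insurance = 167818.40 + 174.57 + 8327.54 + 612.53 = 176933.04
Import duty = 176933.04 × 14% = 24770.63
Buyer bears (B): 174.57 + 8327.54 + 612.53 + 984.43 + 283.47 + 771.39 = 11153.93
Landed cost (B) = invoice 167818.40 + 11153.93 + duty 24770.63 = 203742.96
Difference = |183379.68 − 203742.96| = 20363.28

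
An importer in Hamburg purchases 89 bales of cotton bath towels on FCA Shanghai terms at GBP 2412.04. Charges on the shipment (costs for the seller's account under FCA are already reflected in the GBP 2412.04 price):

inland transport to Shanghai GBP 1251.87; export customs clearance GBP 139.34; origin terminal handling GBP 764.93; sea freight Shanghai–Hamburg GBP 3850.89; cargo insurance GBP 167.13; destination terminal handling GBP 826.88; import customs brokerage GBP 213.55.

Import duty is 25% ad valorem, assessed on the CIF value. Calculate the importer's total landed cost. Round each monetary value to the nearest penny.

Total landed cost: GBP 10034.17

FCA: the seller delivers export-cleared goods to the carrier; the buyer bears costs from that point.
Already in the invoice (seller's account under FCA): inland to port, export clearance — exclude.
CIF value = FCA price + origin terminal + freight + insurance = 2412.04 + 764.93 + 3850.89 + 167.13 = 7194.99
Import duty = 7194.99 × 25% = 1798.75
Buyer bears: origin terminal 764.93 + freight 3850.89 + insurance 167.13 + destination terminal 826.88 + brokerage 213.55 + duty 1798.75 = 7622.13
Landed cost = invoice 2412.04 + 7622.13 = 10034.17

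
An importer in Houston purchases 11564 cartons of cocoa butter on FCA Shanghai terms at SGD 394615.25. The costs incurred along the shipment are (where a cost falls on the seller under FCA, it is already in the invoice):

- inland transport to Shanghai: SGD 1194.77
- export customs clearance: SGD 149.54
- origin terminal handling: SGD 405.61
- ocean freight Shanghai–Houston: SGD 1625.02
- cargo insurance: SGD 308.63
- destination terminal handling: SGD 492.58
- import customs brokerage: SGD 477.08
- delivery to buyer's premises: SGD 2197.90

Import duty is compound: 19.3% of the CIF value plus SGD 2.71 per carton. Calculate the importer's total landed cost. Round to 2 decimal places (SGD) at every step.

FCA: the seller delivers export-cleared goods to the carrier; the buyer bears costs from that point.
Already in the invoice (seller's account under FCA): inland to port, export clearance — exclude.
CIF value = FCA price + origin terminal + freight + insurance = 394615.25 + 405.61 + 1625.02 + 308.63 = 396954.51
Ad valorem component: 396954.51 × 19.3% = 76612.22
Specific component: 11564 × 2.71 = 31338.44
Import duty = 76612.22 + 31338.44 = 107950.66
Buyer bears: origin terminal 405.61 + freight 1625.02 + insurance 308.63 + destination terminal 492.58 + brokerage 477.08 + delivery 2197.90 + duty 107950.66 = 113457.48
Landed cost = invoice 394615.25 + 113457.48 = 508072.73

Total landed cost: SGD 508072.73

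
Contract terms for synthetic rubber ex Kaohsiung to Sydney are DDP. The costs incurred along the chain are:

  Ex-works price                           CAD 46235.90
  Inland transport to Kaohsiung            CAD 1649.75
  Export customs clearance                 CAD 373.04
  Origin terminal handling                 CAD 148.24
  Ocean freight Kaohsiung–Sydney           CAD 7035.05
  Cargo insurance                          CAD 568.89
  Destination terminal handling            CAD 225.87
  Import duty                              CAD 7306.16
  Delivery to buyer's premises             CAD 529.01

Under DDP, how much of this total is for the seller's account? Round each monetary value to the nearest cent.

DDP: the seller bears all costs including import duty.
Seller's account: goods 46235.90 + inland to port 1649.75 + export clearance 373.04 + origin terminal 148.24 + freight 7035.05 + insurance 568.89 + destination terminal 225.87 + duty 7306.16 + delivery 529.01 = 64071.91
Buyer's account: 0.00

Seller's account: CAD 64071.91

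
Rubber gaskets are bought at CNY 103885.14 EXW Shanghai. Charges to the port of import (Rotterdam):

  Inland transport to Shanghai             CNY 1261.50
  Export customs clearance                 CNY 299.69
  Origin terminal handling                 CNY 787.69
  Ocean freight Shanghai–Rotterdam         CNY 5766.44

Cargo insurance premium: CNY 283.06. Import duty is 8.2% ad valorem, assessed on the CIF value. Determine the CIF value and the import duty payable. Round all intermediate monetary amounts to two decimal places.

CIF value: CNY 112283.52; import duty: CNY 9207.25

CIF = EXW price + pre-shipment costs + freight + insurance
CIF = 103885.14 + 1261.50 + 299.69 + 787.69 + 5766.44 + 283.06 = 112283.52
Import duty = 112283.52 × 8.2% = 9207.25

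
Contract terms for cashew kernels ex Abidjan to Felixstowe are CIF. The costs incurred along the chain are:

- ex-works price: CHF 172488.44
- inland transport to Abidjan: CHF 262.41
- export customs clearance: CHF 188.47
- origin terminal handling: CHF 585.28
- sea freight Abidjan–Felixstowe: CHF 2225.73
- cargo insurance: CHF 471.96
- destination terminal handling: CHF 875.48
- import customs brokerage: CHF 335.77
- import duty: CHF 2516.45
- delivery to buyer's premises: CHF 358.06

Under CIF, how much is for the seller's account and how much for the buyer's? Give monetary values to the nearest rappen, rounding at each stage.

CIF: the seller pays costs through ocean freight and marine insurance to the destination port.
Seller's account: goods 172488.44 + inland to port 262.41 + export clearance 188.47 + origin terminal 585.28 + freight 2225.73 + insurance 471.96 = 176222.29
Buyer's account: destination terminal 875.48 + brokerage 335.77 + duty 2516.45 + delivery 358.06 = 4085.76

Seller: CHF 176222.29; buyer: CHF 4085.76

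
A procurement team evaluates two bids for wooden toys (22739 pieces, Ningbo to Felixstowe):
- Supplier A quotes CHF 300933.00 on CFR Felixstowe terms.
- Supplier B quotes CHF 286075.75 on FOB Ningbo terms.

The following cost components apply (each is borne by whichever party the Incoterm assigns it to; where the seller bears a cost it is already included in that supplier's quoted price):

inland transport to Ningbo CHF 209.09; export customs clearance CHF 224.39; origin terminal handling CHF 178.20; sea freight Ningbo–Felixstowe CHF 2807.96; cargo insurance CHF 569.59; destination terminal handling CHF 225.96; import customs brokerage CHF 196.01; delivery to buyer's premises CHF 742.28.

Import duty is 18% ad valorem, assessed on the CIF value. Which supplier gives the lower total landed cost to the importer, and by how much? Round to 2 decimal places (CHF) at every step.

Supplier A (CFR):
CIF value = CFR price + insurance = 300933.00 + 569.59 = 301502.59
Import duty = 301502.59 × 18% = 54270.47
Buyer bears (A): 569.59 + 225.96 + 196.01 + 742.28 = 1733.84
Landed cost (A) = invoice 300933.00 + 1733.84 + duty 54270.47 = 356937.31
Supplier B (FOB):
CIF value = FOB price + freight + insurance = 286075.75 + 2807.96 + 569.59 = 289453.30
Import duty = 289453.30 × 18% = 52101.59
Buyer bears (B): 2807.96 + 569.59 + 225.96 + 196.01 + 742.28 = 4541.80
Landed cost (B) = invoice 286075.75 + 4541.80 + duty 52101.59 = 342719.14
Difference = |356937.31 − 342719.14| = 14218.17

Supplier B is cheaper by CHF 14218.17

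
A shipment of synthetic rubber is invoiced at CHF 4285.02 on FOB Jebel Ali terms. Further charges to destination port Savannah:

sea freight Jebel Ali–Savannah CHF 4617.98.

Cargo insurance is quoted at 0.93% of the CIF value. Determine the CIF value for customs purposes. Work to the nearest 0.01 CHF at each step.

Let C be the CIF value. C = FOB price + freight + 0.93% × C
C − 0.93% × C = 4285.02 + 4617.98
0.9907 × C = 8903.00
C = 8903.00 / 0.9907 = 8986.58
Insurance premium = 0.93% × 8986.58 = 83.58

CIF value: CHF 8986.58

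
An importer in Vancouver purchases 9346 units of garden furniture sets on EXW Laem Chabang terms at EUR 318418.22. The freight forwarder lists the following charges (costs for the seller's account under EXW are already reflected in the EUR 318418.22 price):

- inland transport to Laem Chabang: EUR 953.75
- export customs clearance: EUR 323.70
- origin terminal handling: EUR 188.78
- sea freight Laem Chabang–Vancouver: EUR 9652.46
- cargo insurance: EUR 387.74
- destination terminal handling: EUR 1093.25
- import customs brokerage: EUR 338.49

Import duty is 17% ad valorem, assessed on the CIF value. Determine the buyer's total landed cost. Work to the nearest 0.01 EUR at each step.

EXW: the seller makes goods available at their premises; the buyer bears all onward costs.
CIF value = EXW price + inland to port + export clearance + origin terminal + freight + insurance = 318418.22 + 953.75 + 323.70 + 188.78 + 9652.46 + 387.74 = 329924.65
Import duty = 329924.65 × 17% = 56087.19
Buyer bears: inland to port 953.75 + export clearance 323.70 + origin terminal 188.78 + freight 9652.46 + insurance 387.74 + destination terminal 1093.25 + brokerage 338.49 + duty 56087.19 = 69025.36
Landed cost = invoice 318418.22 + 69025.36 = 387443.58

Total landed cost: EUR 387443.58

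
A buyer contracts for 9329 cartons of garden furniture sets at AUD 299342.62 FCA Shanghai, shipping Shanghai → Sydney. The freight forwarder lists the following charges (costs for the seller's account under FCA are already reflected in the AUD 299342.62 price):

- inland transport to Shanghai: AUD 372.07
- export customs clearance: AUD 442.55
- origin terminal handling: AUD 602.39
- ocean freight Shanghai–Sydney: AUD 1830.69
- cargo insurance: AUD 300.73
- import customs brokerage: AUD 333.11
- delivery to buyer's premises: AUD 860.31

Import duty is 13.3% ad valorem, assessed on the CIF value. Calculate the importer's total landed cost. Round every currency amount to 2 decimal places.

FCA: the seller delivers export-cleared goods to the carrier; the buyer bears costs from that point.
Already in the invoice (seller's account under FCA): inland to port, export clearance — exclude.
CIF value = FCA price + origin terminal + freight + insurance = 299342.62 + 602.39 + 1830.69 + 300.73 = 302076.43
Import duty = 302076.43 × 13.3% = 40176.17
Buyer bears: origin terminal 602.39 + freight 1830.69 + insurance 300.73 + brokerage 333.11 + delivery 860.31 + duty 40176.17 = 44103.40
Landed cost = invoice 299342.62 + 44103.40 = 343446.02

Total landed cost: AUD 343446.02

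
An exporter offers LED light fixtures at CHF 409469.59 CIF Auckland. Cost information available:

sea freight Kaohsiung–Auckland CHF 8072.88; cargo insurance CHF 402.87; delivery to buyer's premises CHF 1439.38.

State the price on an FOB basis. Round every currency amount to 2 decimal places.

Not relevant to the conversion: delivery — on the buyer under both terms; not part of either seller's price.
From CIF to FOB, the seller no longer bears: freight, insurance.
FOB price = 409469.59 − 8072.88 − 402.87 = 400993.84

FOB price: CHF 400993.84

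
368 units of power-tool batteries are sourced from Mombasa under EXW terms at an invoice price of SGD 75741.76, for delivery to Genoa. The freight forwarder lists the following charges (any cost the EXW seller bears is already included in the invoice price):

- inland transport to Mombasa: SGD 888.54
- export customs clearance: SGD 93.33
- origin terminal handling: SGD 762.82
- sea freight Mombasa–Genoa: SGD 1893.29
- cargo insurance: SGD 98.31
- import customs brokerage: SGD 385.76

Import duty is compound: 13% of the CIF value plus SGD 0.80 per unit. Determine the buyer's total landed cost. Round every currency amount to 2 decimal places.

EXW: the seller makes goods available at their premises; the buyer bears all onward costs.
CIF value = EXW price + inland to port + export clearance + origin terminal + freight + insurance = 75741.76 + 888.54 + 93.33 + 762.82 + 1893.29 + 98.31 = 79478.05
Ad valorem component: 79478.05 × 13% = 10332.15
Specific component: 368 × 0.80 = 294.40
Import duty = 10332.15 + 294.40 = 10626.55
Buyer bears: inland to port 888.54 + export clearance 93.33 + origin terminal 762.82 + freight 1893.29 + insurance 98.31 + brokerage 385.76 + duty 10626.55 = 14748.60
Landed cost = invoice 75741.76 + 14748.60 = 90490.36

Total landed cost: SGD 90490.36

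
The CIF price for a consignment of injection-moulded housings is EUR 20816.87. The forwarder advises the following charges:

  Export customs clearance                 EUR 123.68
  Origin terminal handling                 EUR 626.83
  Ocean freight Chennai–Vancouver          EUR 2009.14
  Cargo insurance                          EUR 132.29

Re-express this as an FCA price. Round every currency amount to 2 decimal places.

Not relevant to the conversion: export clearance — on the seller under both CIF and FCA; already in the CIF price and stays in the FCA price.
From CIF to FCA, the seller no longer bears: origin terminal, freight, insurance.
FCA price = 20816.87 − 626.83 − 2009.14 − 132.29 = 18048.61

FCA price: EUR 18048.61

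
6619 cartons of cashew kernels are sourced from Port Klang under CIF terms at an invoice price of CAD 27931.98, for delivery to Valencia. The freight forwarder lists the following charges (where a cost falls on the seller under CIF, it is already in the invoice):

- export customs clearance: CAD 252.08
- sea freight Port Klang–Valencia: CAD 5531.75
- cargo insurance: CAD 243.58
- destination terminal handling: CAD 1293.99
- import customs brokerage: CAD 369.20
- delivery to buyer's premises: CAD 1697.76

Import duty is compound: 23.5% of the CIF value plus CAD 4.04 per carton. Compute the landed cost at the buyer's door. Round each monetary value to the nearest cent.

CIF: the seller pays costs through ocean freight and marine insurance to the destination port.
Already in the invoice (seller's account under CIF): export clearance, freight, insurance — exclude.
The CIF price already equals the CIF value: 27931.98
Ad valorem component: 27931.98 × 23.5% = 6564.02
Specific component: 6619 × 4.04 = 26740.76
Import duty = 6564.02 + 26740.76 = 33304.78
Buyer bears: destination terminal 1293.99 + brokerage 369.20 + delivery 1697.76 + duty 33304.78 = 36665.73
Landed cost = invoice 27931.98 + 36665.73 = 64597.71

Total landed cost: CAD 64597.71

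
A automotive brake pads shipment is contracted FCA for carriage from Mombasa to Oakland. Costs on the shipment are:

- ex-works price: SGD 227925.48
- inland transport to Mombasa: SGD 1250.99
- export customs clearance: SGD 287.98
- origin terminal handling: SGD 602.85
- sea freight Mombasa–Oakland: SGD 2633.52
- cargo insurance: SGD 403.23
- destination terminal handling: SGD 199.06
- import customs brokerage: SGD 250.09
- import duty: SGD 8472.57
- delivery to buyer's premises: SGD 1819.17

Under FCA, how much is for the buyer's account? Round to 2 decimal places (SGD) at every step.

Buyer's account: SGD 14380.49

FCA: the seller delivers export-cleared goods to the carrier; the buyer bears costs from that point.
Seller's account: goods 227925.48 + inland to port 1250.99 + export clearance 287.98 = 229464.45
Buyer's account: origin terminal 602.85 + freight 2633.52 + insurance 403.23 + destination terminal 199.06 + brokerage 250.09 + duty 8472.57 + delivery 1819.17 = 14380.49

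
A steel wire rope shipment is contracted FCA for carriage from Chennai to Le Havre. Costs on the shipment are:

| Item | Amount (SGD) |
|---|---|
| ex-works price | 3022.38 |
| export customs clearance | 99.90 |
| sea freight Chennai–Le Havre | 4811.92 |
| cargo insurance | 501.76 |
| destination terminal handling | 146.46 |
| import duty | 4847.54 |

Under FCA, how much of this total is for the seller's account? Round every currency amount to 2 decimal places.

Seller's account: SGD 3122.28

FCA: the seller delivers export-cleared goods to the carrier; the buyer bears costs from that point.
Seller's account: goods 3022.38 + export clearance 99.90 = 3122.28
Buyer's account: freight 4811.92 + insurance 501.76 + destination terminal 146.46 + duty 4847.54 = 10307.68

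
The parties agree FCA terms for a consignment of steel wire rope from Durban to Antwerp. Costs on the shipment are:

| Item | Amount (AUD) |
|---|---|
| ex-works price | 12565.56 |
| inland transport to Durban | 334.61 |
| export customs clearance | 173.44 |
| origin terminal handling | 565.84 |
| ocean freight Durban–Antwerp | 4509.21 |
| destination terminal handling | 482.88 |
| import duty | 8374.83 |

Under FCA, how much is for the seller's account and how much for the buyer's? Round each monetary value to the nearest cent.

Seller: AUD 13073.61; buyer: AUD 13932.76

FCA: the seller delivers export-cleared goods to the carrier; the buyer bears costs from that point.
Seller's account: goods 12565.56 + inland to port 334.61 + export clearance 173.44 = 13073.61
Buyer's account: origin terminal 565.84 + freight 4509.21 + destination terminal 482.88 + duty 8374.83 = 13932.76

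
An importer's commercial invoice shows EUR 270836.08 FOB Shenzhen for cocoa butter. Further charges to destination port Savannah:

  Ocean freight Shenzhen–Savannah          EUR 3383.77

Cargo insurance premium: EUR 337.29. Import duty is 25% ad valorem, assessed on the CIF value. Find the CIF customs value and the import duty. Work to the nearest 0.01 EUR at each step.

CIF = FOB price + freight + insurance
CIF = 270836.08 + 3383.77 + 337.29 = 274557.14
Import duty = 274557.14 × 25% = 68639.29

CIF value: EUR 274557.14; import duty: EUR 68639.29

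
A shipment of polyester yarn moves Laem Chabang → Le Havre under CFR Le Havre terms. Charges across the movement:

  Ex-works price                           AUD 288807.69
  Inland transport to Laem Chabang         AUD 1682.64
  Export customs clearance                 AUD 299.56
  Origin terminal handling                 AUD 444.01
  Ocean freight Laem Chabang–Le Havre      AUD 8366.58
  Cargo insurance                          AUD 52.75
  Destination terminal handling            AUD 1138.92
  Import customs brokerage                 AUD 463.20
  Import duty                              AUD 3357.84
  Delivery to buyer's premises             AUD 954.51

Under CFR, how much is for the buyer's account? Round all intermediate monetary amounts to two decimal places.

Buyer's account: AUD 5967.22

CFR: the seller pays costs through ocean freight to the destination port, but not insurance.
Seller's account: goods 288807.69 + inland to port 1682.64 + export clearance 299.56 + origin terminal 444.01 + freight 8366.58 = 299600.48
Buyer's account: insurance 52.75 + destination terminal 1138.92 + brokerage 463.20 + duty 3357.84 + delivery 954.51 = 5967.22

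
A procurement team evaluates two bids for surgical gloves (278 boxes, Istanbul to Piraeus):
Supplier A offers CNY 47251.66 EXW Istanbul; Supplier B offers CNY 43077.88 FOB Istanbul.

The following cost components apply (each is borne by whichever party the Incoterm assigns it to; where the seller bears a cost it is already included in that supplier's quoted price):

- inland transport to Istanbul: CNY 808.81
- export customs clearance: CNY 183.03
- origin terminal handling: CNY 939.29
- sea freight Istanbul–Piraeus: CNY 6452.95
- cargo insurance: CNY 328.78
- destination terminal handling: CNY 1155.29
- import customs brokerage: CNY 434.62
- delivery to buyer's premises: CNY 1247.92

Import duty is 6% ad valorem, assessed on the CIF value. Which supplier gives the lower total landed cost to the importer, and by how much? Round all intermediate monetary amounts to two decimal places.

Supplier B is cheaper by CNY 6471.20

Supplier A (EXW):
CIF value = EXW price + inland to port + export clearance + origin terminal + freight + insurance = 47251.66 + 808.81 + 183.03 + 939.29 + 6452.95 + 328.78 = 55964.52
Import duty = 55964.52 × 6% = 3357.87
Buyer bears (A): 808.81 + 183.03 + 939.29 + 6452.95 + 328.78 + 1155.29 + 434.62 + 1247.92 = 11550.69
Landed cost (A) = invoice 47251.66 + 11550.69 + duty 3357.87 = 62160.22
Supplier B (FOB):
CIF value = FOB price + freight + insurance = 43077.88 + 6452.95 + 328.78 = 49859.61
Import duty = 49859.61 × 6% = 2991.58
Buyer bears (B): 6452.95 + 328.78 + 1155.29 + 434.62 + 1247.92 = 9619.56
Landed cost (B) = invoice 43077.88 + 9619.56 + duty 2991.58 = 55689.02
Difference = |62160.22 − 55689.02| = 6471.20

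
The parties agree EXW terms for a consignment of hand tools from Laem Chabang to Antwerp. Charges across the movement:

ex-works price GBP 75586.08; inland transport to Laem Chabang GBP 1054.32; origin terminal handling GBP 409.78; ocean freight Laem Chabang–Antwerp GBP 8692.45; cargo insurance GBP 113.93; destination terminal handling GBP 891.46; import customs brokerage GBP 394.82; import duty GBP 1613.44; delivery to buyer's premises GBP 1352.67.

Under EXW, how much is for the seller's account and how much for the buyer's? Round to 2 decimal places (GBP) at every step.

EXW: the seller makes goods available at their premises; the buyer bears all onward costs.
Seller's account: goods 75586.08 = 75586.08
Buyer's account: inland to port 1054.32 + origin terminal 409.78 + freight 8692.45 + insurance 113.93 + destination terminal 891.46 + brokerage 394.82 + duty 1613.44 + delivery 1352.67 = 14522.87

Seller: GBP 75586.08; buyer: GBP 14522.87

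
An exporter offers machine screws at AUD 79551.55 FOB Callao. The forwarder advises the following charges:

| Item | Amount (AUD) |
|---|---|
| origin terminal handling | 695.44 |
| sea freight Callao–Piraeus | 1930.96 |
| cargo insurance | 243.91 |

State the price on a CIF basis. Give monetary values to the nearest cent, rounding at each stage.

CIF price: AUD 81726.42

Not relevant to the conversion: origin terminal — on the seller under both FOB and CIF; already in the FOB price and stays in the CIF price.
From FOB to CIF, the seller additionally bears: freight, insurance.
CIF price = 79551.55 + 1930.96 + 243.91 = 81726.42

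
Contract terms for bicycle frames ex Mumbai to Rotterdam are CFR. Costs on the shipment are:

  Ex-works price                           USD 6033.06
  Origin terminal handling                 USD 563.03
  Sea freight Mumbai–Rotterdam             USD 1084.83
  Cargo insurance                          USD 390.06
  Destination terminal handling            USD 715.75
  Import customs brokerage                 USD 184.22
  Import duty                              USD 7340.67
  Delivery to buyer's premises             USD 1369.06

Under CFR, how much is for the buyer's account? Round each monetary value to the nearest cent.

Buyer's account: USD 9999.76

CFR: the seller pays costs through ocean freight to the destination port, but not insurance.
Seller's account: goods 6033.06 + origin terminal 563.03 + freight 1084.83 = 7680.92
Buyer's account: insurance 390.06 + destination terminal 715.75 + brokerage 184.22 + duty 7340.67 + delivery 1369.06 = 9999.76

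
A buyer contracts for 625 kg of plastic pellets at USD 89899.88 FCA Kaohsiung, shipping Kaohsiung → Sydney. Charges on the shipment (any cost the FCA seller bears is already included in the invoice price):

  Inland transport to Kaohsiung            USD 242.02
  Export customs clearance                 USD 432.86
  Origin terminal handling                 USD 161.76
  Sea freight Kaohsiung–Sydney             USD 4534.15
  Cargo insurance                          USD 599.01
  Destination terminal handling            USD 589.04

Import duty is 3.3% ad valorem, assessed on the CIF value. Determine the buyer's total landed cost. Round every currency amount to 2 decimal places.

Total landed cost: USD 98925.27

FCA: the seller delivers export-cleared goods to the carrier; the buyer bears costs from that point.
Already in the invoice (seller's account under FCA): inland to port, export clearance — exclude.
CIF value = FCA price + origin terminal + freight + insurance = 89899.88 + 161.76 + 4534.15 + 599.01 = 95194.80
Import duty = 95194.80 × 3.3% = 3141.43
Buyer bears: origin terminal 161.76 + freight 4534.15 + insurance 599.01 + destination terminal 589.04 + duty 3141.43 = 9025.39
Landed cost = invoice 89899.88 + 9025.39 = 98925.27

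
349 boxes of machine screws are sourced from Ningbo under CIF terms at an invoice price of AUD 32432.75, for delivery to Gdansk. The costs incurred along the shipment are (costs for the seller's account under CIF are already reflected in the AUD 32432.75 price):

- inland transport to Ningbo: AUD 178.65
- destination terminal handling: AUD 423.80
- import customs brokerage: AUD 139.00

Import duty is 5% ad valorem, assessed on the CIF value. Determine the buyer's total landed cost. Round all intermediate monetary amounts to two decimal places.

CIF: the seller pays costs through ocean freight and marine insurance to the destination port.
Already in the invoice (seller's account under CIF): inland to port — exclude.
The CIF price already equals the CIF value: 32432.75
Import duty = 32432.75 × 5% = 1621.64
Buyer bears: destination terminal 423.80 + brokerage 139.00 + duty 1621.64 = 2184.44
Landed cost = invoice 32432.75 + 2184.44 = 34617.19

Total landed cost: AUD 34617.19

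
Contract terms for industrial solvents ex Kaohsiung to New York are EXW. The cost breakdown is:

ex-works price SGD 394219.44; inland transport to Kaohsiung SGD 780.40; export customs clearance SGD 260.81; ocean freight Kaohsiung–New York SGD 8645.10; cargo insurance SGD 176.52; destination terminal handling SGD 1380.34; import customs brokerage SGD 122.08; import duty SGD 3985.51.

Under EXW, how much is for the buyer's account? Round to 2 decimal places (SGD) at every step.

Buyer's account: SGD 15350.76

EXW: the seller makes goods available at their premises; the buyer bears all onward costs.
Seller's account: goods 394219.44 = 394219.44
Buyer's account: inland to port 780.40 + export clearance 260.81 + freight 8645.10 + insurance 176.52 + destination terminal 1380.34 + brokerage 122.08 + duty 3985.51 = 15350.76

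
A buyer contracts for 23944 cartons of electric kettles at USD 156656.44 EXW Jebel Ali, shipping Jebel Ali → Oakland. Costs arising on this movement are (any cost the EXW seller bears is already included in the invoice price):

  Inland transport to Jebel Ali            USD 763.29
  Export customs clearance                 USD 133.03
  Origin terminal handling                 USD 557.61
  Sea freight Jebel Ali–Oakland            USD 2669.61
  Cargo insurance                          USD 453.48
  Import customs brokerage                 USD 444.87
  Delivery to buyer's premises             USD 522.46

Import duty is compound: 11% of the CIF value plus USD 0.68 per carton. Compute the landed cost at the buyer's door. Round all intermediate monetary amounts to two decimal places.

Total landed cost: USD 196218.39

EXW: the seller makes goods available at their premises; the buyer bears all onward costs.
CIF value = EXW price + inland to port + export clearance + origin terminal + freight + insurance = 156656.44 + 763.29 + 133.03 + 557.61 + 2669.61 + 453.48 = 161233.46
Ad valorem component: 161233.46 × 11% = 17735.68
Specific component: 23944 × 0.68 = 16281.92
Import duty = 17735.68 + 16281.92 = 34017.60
Buyer bears: inland to port 763.29 + export clearance 133.03 + origin terminal 557.61 + freight 2669.61 + insurance 453.48 + brokerage 444.87 + delivery 522.46 + duty 34017.60 = 39561.95
Landed cost = invoice 156656.44 + 39561.95 = 196218.39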